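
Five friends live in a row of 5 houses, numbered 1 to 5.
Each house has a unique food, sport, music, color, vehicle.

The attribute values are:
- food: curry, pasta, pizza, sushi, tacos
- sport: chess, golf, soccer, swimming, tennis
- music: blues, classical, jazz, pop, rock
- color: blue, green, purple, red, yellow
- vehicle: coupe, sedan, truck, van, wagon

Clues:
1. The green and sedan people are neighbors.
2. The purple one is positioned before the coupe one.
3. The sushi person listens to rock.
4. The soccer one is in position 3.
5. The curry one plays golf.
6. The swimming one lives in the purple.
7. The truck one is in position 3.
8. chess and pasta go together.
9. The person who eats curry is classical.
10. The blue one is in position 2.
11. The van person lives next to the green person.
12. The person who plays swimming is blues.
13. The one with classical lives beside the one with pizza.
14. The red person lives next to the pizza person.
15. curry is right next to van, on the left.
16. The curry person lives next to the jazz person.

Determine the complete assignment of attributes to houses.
Solution:

House | Food | Sport | Music | Color | Vehicle
----------------------------------------------
  1   | curry | golf | classical | red | wagon
  2   | pizza | tennis | jazz | blue | van
  3   | sushi | soccer | rock | green | truck
  4   | tacos | swimming | blues | purple | sedan
  5   | pasta | chess | pop | yellow | coupe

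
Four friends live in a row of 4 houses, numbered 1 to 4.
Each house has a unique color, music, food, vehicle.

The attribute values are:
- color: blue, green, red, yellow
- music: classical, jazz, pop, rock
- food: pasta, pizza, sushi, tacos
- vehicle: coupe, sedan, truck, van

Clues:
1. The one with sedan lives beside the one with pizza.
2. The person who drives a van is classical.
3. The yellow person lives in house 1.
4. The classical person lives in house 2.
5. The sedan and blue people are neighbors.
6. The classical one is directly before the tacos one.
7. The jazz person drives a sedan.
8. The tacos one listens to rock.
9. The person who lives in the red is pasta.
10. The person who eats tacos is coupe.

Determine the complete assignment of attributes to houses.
Solution:

House | Color | Music | Food | Vehicle
--------------------------------------
  1   | yellow | jazz | sushi | sedan
  2   | blue | classical | pizza | van
  3   | green | rock | tacos | coupe
  4   | red | pop | pasta | truck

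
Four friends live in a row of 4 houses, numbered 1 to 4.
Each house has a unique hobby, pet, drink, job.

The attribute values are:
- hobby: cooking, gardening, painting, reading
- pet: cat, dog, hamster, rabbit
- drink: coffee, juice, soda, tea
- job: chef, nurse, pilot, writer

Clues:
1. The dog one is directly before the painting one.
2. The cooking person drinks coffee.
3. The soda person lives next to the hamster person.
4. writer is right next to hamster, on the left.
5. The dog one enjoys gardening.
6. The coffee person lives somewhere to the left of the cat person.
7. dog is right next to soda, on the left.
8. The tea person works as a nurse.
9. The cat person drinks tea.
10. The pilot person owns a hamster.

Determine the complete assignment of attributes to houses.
Solution:

House | Hobby | Pet | Drink | Job
---------------------------------
  1   | gardening | dog | juice | chef
  2   | painting | rabbit | soda | writer
  3   | cooking | hamster | coffee | pilot
  4   | reading | cat | tea | nurse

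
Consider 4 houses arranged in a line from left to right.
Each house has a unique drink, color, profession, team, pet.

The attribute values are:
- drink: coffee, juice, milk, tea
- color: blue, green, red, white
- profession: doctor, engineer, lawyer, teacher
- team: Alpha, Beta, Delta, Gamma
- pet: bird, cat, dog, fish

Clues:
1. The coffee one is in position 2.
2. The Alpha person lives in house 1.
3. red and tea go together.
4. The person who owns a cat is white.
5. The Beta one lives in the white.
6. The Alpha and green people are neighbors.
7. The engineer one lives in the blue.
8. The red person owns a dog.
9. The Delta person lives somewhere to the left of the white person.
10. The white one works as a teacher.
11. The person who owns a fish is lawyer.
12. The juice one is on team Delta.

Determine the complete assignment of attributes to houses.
Solution:

House | Drink | Color | Profession | Team | Pet
-----------------------------------------------
  1   | tea | red | doctor | Alpha | dog
  2   | coffee | green | lawyer | Gamma | fish
  3   | juice | blue | engineer | Delta | bird
  4   | milk | white | teacher | Beta | cat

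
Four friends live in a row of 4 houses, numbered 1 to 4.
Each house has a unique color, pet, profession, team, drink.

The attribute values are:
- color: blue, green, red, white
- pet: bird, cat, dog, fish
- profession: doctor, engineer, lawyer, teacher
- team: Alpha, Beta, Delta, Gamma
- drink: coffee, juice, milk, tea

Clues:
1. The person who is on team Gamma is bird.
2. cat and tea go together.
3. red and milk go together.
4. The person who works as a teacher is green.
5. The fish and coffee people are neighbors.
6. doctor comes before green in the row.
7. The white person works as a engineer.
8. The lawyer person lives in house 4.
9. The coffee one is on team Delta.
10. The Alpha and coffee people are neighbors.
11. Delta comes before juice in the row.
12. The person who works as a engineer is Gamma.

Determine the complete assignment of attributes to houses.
Solution:

House | Color | Pet | Profession | Team | Drink
-----------------------------------------------
  1   | red | fish | doctor | Alpha | milk
  2   | green | dog | teacher | Delta | coffee
  3   | white | bird | engineer | Gamma | juice
  4   | blue | cat | lawyer | Beta | tea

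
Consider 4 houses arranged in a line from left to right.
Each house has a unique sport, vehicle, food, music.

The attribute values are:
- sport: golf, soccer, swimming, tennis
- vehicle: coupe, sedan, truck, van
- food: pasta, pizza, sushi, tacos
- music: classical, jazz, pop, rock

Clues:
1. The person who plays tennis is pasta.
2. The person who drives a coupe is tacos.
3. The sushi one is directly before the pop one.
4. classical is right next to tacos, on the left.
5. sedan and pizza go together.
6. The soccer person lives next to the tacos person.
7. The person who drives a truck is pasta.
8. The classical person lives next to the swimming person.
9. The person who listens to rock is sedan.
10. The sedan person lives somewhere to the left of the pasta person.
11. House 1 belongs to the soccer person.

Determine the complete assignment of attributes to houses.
Solution:

House | Sport | Vehicle | Food | Music
--------------------------------------
  1   | soccer | van | sushi | classical
  2   | swimming | coupe | tacos | pop
  3   | golf | sedan | pizza | rock
  4   | tennis | truck | pasta | jazz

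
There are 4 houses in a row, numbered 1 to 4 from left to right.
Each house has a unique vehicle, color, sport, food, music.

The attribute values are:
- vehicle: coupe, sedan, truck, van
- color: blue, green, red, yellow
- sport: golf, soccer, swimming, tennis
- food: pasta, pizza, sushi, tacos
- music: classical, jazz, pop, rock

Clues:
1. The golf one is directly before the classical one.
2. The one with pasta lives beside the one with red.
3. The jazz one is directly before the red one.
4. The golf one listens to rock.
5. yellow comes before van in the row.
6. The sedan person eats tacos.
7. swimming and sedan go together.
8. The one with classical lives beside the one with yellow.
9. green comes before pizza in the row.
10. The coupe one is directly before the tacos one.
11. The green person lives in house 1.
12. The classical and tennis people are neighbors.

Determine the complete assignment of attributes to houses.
Solution:

House | Vehicle | Color | Sport | Food | Music
----------------------------------------------
  1   | coupe | green | golf | sushi | rock
  2   | sedan | blue | swimming | tacos | classical
  3   | truck | yellow | tennis | pasta | jazz
  4   | van | red | soccer | pizza | pop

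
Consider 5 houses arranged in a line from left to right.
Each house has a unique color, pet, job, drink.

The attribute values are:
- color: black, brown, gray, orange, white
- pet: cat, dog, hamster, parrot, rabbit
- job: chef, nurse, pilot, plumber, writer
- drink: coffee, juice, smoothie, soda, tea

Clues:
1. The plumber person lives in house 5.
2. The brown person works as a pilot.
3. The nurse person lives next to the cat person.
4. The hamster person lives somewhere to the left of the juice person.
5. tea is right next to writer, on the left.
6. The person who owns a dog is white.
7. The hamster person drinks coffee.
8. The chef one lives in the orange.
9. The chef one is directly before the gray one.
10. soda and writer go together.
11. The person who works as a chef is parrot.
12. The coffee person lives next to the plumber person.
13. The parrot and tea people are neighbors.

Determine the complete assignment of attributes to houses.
Solution:

House | Color | Pet | Job | Drink
---------------------------------
  1   | orange | parrot | chef | smoothie
  2   | gray | rabbit | nurse | tea
  3   | black | cat | writer | soda
  4   | brown | hamster | pilot | coffee
  5   | white | dog | plumber | juice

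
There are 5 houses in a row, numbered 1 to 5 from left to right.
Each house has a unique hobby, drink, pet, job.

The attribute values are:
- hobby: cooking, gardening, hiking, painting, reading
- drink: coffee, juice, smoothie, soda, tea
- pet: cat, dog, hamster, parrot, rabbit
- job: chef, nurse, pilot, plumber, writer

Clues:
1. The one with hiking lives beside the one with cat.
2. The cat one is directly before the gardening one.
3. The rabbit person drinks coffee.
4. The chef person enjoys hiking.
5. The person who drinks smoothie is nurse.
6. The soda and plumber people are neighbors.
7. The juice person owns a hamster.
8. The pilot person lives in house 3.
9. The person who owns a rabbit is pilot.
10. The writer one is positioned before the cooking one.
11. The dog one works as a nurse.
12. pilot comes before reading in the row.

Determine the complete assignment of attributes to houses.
Solution:

House | Hobby | Drink | Pet | Job
---------------------------------
  1   | hiking | soda | parrot | chef
  2   | painting | tea | cat | plumber
  3   | gardening | coffee | rabbit | pilot
  4   | reading | juice | hamster | writer
  5   | cooking | smoothie | dog | nurse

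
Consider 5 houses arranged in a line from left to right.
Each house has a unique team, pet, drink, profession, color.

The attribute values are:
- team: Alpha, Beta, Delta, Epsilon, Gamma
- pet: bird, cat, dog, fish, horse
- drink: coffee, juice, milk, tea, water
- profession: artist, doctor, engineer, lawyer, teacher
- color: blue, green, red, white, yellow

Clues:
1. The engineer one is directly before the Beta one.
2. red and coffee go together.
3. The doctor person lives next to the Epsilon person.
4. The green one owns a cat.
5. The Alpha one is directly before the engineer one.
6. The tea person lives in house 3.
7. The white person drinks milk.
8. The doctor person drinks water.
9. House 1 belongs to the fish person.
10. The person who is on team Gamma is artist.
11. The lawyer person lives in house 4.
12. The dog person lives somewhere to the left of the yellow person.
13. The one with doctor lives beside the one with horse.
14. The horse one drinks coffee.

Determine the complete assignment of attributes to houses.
Solution:

House | Team | Pet | Drink | Profession | Color
-----------------------------------------------
  1   | Alpha | fish | water | doctor | blue
  2   | Epsilon | horse | coffee | engineer | red
  3   | Beta | cat | tea | teacher | green
  4   | Delta | dog | milk | lawyer | white
  5   | Gamma | bird | juice | artist | yellow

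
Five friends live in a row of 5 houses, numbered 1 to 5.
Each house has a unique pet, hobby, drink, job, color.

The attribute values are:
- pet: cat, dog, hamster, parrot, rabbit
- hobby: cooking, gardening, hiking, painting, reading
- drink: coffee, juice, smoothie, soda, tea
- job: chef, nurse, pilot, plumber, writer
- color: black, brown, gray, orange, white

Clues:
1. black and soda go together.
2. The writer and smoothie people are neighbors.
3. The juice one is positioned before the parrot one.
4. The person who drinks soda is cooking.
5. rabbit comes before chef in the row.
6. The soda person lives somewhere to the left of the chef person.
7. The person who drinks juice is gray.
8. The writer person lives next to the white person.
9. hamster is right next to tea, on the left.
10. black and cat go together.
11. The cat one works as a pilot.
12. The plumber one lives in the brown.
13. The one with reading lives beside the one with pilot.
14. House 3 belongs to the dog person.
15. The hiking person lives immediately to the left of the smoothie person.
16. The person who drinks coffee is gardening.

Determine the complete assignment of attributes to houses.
Solution:

House | Pet | Hobby | Drink | Job | Color
-----------------------------------------
  1   | rabbit | hiking | juice | writer | gray
  2   | hamster | painting | smoothie | nurse | white
  3   | dog | reading | tea | plumber | brown
  4   | cat | cooking | soda | pilot | black
  5   | parrot | gardening | coffee | chef | orange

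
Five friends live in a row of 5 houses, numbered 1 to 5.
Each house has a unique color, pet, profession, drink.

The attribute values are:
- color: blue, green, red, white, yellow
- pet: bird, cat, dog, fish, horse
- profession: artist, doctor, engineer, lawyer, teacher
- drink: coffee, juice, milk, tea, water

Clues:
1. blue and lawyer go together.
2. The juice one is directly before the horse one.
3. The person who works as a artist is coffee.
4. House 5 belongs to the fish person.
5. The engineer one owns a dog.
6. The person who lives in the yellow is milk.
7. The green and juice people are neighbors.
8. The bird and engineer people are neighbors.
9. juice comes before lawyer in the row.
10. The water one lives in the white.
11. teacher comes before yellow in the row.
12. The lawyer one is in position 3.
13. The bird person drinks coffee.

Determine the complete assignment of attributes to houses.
Solution:

House | Color | Pet | Profession | Drink
----------------------------------------
  1   | green | bird | artist | coffee
  2   | red | dog | engineer | juice
  3   | blue | horse | lawyer | tea
  4   | white | cat | teacher | water
  5   | yellow | fish | doctor | milk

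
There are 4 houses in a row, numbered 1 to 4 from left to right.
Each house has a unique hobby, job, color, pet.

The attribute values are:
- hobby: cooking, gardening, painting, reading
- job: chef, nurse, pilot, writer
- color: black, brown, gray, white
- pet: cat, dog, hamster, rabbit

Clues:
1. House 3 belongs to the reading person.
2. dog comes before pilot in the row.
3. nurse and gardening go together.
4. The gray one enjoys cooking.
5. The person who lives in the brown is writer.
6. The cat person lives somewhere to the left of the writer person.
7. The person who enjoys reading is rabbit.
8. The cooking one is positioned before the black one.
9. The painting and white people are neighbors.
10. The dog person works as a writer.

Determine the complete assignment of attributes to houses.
Solution:

House | Hobby | Job | Color | Pet
---------------------------------
  1   | cooking | chef | gray | cat
  2   | painting | writer | brown | dog
  3   | reading | pilot | white | rabbit
  4   | gardening | nurse | black | hamster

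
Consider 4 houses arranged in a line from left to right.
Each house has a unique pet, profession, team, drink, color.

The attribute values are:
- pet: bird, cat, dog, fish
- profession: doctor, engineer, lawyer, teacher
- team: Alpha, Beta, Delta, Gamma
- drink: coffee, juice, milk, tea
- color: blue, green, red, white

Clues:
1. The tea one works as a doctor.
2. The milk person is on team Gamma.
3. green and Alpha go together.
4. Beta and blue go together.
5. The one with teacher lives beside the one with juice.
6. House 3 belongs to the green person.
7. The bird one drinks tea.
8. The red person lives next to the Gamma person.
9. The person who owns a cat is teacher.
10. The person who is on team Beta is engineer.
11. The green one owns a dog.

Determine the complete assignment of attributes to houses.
Solution:

House | Pet | Profession | Team | Drink | Color
-----------------------------------------------
  1   | bird | doctor | Delta | tea | red
  2   | cat | teacher | Gamma | milk | white
  3   | dog | lawyer | Alpha | juice | green
  4   | fish | engineer | Beta | coffee | blue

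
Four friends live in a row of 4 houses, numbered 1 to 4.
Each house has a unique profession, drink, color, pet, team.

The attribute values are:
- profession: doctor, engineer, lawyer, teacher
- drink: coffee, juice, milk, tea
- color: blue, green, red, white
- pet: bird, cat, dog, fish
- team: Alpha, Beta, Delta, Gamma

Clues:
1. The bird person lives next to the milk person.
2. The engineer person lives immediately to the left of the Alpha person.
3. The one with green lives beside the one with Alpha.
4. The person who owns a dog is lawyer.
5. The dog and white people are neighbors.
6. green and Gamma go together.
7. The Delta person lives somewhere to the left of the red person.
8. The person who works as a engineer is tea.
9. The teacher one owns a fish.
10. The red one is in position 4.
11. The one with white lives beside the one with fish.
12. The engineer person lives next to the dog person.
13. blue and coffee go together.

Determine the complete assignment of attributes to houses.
Solution:

House | Profession | Drink | Color | Pet | Team
-----------------------------------------------
  1   | engineer | tea | green | cat | Gamma
  2   | lawyer | coffee | blue | dog | Alpha
  3   | doctor | juice | white | bird | Delta
  4   | teacher | milk | red | fish | Beta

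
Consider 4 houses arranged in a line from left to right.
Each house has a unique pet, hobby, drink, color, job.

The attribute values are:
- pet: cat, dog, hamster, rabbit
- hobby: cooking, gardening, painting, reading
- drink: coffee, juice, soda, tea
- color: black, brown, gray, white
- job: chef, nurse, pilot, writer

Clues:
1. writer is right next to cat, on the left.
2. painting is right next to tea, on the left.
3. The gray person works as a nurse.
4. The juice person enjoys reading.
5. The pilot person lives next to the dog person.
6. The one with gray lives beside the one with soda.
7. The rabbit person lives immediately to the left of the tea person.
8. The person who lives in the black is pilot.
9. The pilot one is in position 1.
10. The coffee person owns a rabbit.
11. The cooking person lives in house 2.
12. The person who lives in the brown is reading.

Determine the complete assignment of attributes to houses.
Solution:

House | Pet | Hobby | Drink | Color | Job
-----------------------------------------
  1   | rabbit | painting | coffee | black | pilot
  2   | dog | cooking | tea | gray | nurse
  3   | hamster | gardening | soda | white | writer
  4   | cat | reading | juice | brown | chef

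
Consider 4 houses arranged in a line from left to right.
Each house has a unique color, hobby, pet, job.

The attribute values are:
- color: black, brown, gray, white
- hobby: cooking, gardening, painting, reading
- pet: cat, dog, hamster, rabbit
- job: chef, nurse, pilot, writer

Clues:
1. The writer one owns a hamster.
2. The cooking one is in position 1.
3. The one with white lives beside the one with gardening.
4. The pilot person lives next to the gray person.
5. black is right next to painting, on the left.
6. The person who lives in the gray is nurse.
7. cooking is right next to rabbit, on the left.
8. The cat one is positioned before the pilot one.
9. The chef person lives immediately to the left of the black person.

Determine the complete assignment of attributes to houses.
Solution:

House | Color | Hobby | Pet | Job
---------------------------------
  1   | white | cooking | cat | chef
  2   | black | gardening | rabbit | pilot
  3   | gray | painting | dog | nurse
  4   | brown | reading | hamster | writer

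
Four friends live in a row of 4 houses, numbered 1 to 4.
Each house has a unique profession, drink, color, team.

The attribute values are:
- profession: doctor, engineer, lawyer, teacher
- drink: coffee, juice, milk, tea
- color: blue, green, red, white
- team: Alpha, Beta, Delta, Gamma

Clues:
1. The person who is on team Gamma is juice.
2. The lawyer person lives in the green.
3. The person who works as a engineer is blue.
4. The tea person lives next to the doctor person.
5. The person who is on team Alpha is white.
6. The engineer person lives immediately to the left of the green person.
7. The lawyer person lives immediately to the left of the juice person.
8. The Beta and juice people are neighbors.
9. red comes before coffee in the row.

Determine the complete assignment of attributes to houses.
Solution:

House | Profession | Drink | Color | Team
-----------------------------------------
  1   | engineer | milk | blue | Delta
  2   | lawyer | tea | green | Beta
  3   | doctor | juice | red | Gamma
  4   | teacher | coffee | white | Alpha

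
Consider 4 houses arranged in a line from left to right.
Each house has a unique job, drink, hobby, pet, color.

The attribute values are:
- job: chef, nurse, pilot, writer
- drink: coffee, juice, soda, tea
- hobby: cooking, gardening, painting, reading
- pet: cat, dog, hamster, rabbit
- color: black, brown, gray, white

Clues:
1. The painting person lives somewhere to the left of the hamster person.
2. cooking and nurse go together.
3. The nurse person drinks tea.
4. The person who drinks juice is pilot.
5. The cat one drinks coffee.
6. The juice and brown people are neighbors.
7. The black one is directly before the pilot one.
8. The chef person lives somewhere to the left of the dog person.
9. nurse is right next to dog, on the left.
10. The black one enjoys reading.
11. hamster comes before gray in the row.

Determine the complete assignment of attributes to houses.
Solution:

House | Job | Drink | Hobby | Pet | Color
-----------------------------------------
  1   | chef | coffee | reading | cat | black
  2   | pilot | juice | painting | rabbit | white
  3   | nurse | tea | cooking | hamster | brown
  4   | writer | soda | gardening | dog | gray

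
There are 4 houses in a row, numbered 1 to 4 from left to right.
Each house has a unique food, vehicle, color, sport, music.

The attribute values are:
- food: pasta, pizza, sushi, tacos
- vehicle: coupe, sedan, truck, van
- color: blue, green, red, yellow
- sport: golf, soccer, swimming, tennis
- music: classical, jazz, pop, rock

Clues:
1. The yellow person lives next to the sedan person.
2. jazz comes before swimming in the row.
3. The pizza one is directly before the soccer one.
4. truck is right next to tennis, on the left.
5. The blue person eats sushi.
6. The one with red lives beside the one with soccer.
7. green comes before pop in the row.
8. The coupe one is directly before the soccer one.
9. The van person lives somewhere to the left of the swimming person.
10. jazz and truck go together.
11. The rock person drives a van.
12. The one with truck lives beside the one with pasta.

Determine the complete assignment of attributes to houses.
Solution:

House | Food | Vehicle | Color | Sport | Music
----------------------------------------------
  1   | pizza | coupe | red | golf | classical
  2   | tacos | truck | green | soccer | jazz
  3   | pasta | van | yellow | tennis | rock
  4   | sushi | sedan | blue | swimming | pop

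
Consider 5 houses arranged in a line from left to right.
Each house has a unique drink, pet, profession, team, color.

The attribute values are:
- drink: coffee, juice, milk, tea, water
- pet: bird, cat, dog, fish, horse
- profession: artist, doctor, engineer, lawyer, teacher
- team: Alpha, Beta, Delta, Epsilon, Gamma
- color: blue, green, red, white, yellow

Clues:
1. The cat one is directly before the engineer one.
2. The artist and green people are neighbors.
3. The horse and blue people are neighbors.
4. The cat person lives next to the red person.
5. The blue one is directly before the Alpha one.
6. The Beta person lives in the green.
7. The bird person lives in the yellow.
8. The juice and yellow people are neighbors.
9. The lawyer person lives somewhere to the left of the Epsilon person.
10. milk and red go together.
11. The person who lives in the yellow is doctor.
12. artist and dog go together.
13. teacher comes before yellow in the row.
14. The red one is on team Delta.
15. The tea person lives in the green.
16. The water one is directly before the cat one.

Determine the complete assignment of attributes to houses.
Solution:

House | Drink | Pet | Profession | Team | Color
-----------------------------------------------
  1   | water | dog | artist | Gamma | white
  2   | tea | cat | lawyer | Beta | green
  3   | milk | horse | engineer | Delta | red
  4   | juice | fish | teacher | Epsilon | blue
  5   | coffee | bird | doctor | Alpha | yellow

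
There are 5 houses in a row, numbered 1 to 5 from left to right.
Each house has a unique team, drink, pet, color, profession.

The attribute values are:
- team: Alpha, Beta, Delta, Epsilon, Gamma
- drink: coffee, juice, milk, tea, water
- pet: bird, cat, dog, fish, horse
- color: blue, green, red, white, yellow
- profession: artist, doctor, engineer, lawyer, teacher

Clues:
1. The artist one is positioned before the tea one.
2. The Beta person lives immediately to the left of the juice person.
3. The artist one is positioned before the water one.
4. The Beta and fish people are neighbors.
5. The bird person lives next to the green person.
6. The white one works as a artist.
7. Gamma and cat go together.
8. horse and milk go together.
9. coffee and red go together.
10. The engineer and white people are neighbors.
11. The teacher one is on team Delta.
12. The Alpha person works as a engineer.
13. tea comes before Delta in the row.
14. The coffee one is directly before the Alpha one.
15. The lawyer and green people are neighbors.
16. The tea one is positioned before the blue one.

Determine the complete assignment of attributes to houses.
Solution:

House | Team | Drink | Pet | Color | Profession
-----------------------------------------------
  1   | Beta | coffee | bird | red | lawyer
  2   | Alpha | juice | fish | green | engineer
  3   | Epsilon | milk | horse | white | artist
  4   | Gamma | tea | cat | yellow | doctor
  5   | Delta | water | dog | blue | teacher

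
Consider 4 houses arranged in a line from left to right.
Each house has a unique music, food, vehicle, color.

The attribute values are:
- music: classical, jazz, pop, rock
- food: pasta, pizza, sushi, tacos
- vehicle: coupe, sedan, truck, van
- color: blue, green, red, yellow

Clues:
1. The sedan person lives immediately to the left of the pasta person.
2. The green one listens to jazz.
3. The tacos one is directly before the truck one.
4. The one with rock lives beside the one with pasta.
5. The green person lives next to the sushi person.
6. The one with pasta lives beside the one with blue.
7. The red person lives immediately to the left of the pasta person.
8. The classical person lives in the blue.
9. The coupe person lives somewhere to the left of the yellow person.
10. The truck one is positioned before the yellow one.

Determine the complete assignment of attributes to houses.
Solution:

House | Music | Food | Vehicle | Color
--------------------------------------
  1   | rock | tacos | sedan | red
  2   | jazz | pasta | truck | green
  3   | classical | sushi | coupe | blue
  4   | pop | pizza | van | yellow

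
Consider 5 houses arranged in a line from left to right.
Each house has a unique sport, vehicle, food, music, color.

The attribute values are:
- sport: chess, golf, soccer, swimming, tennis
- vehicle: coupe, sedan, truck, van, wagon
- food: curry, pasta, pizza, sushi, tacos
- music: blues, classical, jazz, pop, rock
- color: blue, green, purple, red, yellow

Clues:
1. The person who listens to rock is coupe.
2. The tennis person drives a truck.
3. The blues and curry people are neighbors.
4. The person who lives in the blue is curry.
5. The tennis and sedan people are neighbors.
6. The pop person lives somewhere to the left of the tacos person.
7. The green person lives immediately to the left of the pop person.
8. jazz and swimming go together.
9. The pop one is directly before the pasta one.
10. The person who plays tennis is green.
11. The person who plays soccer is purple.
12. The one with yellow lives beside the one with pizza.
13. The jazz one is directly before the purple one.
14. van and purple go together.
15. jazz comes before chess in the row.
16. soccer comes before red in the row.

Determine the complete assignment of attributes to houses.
Solution:

House | Sport | Vehicle | Food | Music | Color
----------------------------------------------
  1   | tennis | truck | sushi | blues | green
  2   | golf | sedan | curry | pop | blue
  3   | swimming | wagon | pasta | jazz | yellow
  4   | soccer | van | pizza | classical | purple
  5   | chess | coupe | tacos | rock | red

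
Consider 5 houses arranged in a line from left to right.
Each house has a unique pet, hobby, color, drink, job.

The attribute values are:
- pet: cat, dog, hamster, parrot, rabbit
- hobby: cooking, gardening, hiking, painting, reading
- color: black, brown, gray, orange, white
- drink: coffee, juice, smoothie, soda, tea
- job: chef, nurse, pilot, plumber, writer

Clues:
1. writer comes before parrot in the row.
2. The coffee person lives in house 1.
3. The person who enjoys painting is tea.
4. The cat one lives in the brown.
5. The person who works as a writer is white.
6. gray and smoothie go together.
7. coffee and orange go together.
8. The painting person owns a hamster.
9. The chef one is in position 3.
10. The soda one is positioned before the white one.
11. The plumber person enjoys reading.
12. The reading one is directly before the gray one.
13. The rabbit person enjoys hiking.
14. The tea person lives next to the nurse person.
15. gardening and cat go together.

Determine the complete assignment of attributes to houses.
Solution:

House | Pet | Hobby | Color | Drink | Job
-----------------------------------------
  1   | dog | reading | orange | coffee | plumber
  2   | rabbit | hiking | gray | smoothie | pilot
  3   | cat | gardening | brown | soda | chef
  4   | hamster | painting | white | tea | writer
  5   | parrot | cooking | black | juice | nurse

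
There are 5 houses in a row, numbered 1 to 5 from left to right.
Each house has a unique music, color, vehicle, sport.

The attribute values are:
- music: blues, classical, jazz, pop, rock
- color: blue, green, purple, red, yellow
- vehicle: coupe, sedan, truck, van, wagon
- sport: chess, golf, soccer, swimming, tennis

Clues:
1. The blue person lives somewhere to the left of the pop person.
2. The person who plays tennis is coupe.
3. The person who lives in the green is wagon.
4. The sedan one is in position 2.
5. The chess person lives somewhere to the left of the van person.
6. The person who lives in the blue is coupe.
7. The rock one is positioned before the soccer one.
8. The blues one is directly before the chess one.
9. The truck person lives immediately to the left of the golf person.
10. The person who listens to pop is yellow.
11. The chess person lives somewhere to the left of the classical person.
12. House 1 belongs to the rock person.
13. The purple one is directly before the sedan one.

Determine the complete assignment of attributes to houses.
Solution:

House | Music | Color | Vehicle | Sport
---------------------------------------
  1   | rock | purple | truck | swimming
  2   | blues | red | sedan | golf
  3   | jazz | green | wagon | chess
  4   | classical | blue | coupe | tennis
  5   | pop | yellow | van | soccer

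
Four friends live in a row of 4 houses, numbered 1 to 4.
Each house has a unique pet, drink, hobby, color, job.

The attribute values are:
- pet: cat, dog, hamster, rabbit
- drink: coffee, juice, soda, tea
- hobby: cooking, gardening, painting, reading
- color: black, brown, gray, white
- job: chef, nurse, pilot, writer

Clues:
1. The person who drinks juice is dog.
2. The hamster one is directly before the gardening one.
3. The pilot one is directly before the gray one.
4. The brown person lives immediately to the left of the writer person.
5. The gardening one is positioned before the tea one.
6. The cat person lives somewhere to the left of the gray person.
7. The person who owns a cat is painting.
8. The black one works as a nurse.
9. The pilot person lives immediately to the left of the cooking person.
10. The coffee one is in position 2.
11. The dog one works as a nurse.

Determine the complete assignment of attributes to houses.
Solution:

House | Pet | Drink | Hobby | Color | Job
-----------------------------------------
  1   | cat | soda | painting | brown | pilot
  2   | hamster | coffee | cooking | gray | writer
  3   | dog | juice | gardening | black | nurse
  4   | rabbit | tea | reading | white | chef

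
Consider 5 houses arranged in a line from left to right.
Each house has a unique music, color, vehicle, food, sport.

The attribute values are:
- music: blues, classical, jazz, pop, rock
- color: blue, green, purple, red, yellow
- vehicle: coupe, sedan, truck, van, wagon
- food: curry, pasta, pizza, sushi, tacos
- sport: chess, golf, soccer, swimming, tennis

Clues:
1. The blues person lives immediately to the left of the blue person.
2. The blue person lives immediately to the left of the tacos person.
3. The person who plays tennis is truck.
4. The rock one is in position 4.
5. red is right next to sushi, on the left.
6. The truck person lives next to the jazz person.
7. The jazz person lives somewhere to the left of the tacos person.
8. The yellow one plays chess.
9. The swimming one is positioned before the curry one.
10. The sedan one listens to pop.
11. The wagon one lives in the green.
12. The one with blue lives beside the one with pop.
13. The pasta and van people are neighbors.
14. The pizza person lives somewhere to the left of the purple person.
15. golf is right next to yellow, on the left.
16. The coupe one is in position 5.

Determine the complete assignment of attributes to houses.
Solution:

House | Music | Color | Vehicle | Food | Sport
----------------------------------------------
  1   | blues | red | truck | pasta | tennis
  2   | jazz | blue | van | sushi | golf
  3   | pop | yellow | sedan | tacos | chess
  4   | rock | green | wagon | pizza | swimming
  5   | classical | purple | coupe | curry | soccer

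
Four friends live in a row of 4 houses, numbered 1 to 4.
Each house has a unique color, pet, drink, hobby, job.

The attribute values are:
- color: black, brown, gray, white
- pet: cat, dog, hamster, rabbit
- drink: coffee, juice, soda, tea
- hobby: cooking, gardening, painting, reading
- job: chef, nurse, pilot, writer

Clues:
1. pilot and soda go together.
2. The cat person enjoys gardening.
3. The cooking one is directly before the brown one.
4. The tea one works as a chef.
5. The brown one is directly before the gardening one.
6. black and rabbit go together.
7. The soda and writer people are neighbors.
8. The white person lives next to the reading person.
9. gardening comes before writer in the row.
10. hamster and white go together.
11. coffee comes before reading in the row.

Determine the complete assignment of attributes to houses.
Solution:

House | Color | Pet | Drink | Hobby | Job
-----------------------------------------
  1   | white | hamster | coffee | cooking | nurse
  2   | brown | dog | tea | reading | chef
  3   | gray | cat | soda | gardening | pilot
  4   | black | rabbit | juice | painting | writer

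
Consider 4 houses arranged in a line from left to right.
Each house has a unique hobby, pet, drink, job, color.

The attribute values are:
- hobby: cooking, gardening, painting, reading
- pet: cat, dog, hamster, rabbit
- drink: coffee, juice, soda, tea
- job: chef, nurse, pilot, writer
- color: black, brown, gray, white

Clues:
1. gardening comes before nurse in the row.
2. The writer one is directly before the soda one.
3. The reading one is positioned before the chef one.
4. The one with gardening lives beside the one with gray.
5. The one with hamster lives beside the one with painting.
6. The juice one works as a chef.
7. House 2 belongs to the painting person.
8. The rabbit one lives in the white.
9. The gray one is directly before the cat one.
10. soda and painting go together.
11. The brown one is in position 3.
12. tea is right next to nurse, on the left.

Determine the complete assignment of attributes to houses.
Solution:

House | Hobby | Pet | Drink | Job | Color
-----------------------------------------
  1   | gardening | hamster | tea | writer | black
  2   | painting | dog | soda | nurse | gray
  3   | reading | cat | coffee | pilot | brown
  4   | cooking | rabbit | juice | chef | white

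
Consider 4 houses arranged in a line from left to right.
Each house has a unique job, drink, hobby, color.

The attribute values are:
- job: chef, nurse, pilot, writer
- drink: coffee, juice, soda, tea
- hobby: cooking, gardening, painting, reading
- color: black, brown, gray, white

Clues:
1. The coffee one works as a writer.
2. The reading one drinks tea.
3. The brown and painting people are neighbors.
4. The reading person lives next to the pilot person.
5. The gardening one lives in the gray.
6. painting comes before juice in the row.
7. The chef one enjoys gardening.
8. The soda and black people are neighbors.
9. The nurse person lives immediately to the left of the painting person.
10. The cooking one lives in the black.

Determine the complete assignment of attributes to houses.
Solution:

House | Job | Drink | Hobby | Color
-----------------------------------
  1   | nurse | tea | reading | brown
  2   | pilot | soda | painting | white
  3   | writer | coffee | cooking | black
  4   | chef | juice | gardening | gray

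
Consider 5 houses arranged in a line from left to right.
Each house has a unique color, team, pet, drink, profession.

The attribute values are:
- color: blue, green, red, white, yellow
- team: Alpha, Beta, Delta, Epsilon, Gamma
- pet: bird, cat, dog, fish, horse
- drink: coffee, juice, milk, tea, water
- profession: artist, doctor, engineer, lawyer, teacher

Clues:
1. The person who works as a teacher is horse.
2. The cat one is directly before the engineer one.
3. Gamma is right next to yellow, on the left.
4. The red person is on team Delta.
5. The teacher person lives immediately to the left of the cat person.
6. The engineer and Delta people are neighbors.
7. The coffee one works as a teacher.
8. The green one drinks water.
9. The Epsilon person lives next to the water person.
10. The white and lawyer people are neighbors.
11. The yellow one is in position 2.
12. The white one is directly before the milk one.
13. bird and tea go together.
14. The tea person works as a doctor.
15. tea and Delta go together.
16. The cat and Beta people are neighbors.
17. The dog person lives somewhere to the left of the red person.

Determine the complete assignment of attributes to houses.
Solution:

House | Color | Team | Pet | Drink | Profession
-----------------------------------------------
  1   | white | Gamma | horse | coffee | teacher
  2   | yellow | Epsilon | cat | milk | lawyer
  3   | green | Beta | dog | water | engineer
  4   | red | Delta | bird | tea | doctor
  5   | blue | Alpha | fish | juice | artist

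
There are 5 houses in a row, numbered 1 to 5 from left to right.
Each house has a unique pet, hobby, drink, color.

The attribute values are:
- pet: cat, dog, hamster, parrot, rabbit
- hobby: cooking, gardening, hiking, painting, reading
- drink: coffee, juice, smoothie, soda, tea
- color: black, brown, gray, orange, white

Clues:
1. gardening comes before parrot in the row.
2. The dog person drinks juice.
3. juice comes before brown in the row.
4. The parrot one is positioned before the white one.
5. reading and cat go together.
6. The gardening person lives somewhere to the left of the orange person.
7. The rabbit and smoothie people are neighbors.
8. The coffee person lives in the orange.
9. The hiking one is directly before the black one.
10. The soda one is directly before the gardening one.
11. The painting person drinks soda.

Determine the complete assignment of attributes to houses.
Solution:

House | Pet | Hobby | Drink | Color
-----------------------------------
  1   | dog | hiking | juice | gray
  2   | rabbit | painting | soda | black
  3   | hamster | gardening | smoothie | brown
  4   | parrot | cooking | coffee | orange
  5   | cat | reading | tea | white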